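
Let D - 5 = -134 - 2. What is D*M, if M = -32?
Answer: 4192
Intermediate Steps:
D = -131 (D = 5 + (-134 - 2) = 5 - 136 = -131)
D*M = -131*(-32) = 4192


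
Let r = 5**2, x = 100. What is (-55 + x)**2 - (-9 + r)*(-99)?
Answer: 3609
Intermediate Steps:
r = 25
(-55 + x)**2 - (-9 + r)*(-99) = (-55 + 100)**2 - (-9 + 25)*(-99) = 45**2 - 16*(-99) = 2025 - 1*(-1584) = 2025 + 1584 = 3609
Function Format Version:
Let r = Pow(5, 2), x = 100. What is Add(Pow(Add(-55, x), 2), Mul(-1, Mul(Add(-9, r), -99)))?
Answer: 3609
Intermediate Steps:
r = 25
Add(Pow(Add(-55, x), 2), Mul(-1, Mul(Add(-9, r), -99))) = Add(Pow(Add(-55, 100), 2), Mul(-1, Mul(Add(-9, 25), -99))) = Add(Pow(45, 2), Mul(-1, Mul(16, -99))) = Add(2025, Mul(-1, -1584)) = Add(2025, 1584) = 3609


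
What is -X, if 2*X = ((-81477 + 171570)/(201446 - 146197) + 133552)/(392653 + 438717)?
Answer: -7378704541/91864722260 ≈ -0.080321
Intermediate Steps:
X = 7378704541/91864722260 (X = (((-81477 + 171570)/(201446 - 146197) + 133552)/(392653 + 438717))/2 = ((90093/55249 + 133552)/831370)/2 = ((90093*(1/55249) + 133552)*(1/831370))/2 = ((90093/55249 + 133552)*(1/831370))/2 = ((7378704541/55249)*(1/831370))/2 = (1/2)*(7378704541/45932361130) = 7378704541/91864722260 ≈ 0.080321)
-X = -1*7378704541/91864722260 = -7378704541/91864722260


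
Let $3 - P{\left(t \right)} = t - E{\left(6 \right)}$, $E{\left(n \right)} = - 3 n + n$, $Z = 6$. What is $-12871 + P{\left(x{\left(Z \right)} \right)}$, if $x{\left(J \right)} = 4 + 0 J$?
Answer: $-12884$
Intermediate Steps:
$x{\left(J \right)} = 4$ ($x{\left(J \right)} = 4 + 0 = 4$)
$E{\left(n \right)} = - 2 n$
$P{\left(t \right)} = -9 - t$ ($P{\left(t \right)} = 3 - \left(t - \left(-2\right) 6\right) = 3 - \left(t - -12\right) = 3 - \left(t + 12\right) = 3 - \left(12 + t\right) = -9 - t$)
$-12871 + P{\left(x{\left(Z \right)} \right)} = -12871 - 13 = -12884$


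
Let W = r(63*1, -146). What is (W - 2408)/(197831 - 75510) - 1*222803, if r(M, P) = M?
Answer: -27253488108/122321 ≈ -2.2280e+5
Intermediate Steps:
W = 63 (W = 63*1 = 63)
(W - 2408)/(197831 - 75510) - 1*222803 = (63 - 2408)/(197831 - 75510) - 1*222803 = -2345/122321 - 222803 = -27253488108/122321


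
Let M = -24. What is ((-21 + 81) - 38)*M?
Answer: -528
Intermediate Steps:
((-21 + 81) - 38)*M = ((-21 + 81) - 38)*(-24) = (60 - 38)*(-24) = 22*(-24) = -528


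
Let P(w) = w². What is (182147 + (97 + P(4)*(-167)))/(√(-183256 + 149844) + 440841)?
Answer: 79162700052/194340820693 - 359144*I*√8353/194340820693 ≈ 0.40734 - 0.0001689*I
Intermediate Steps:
(182147 + (97 + P(4)*(-167)))/(√(-183256 + 149844) + 440841) = (182147 + (97 + 4²*(-167)))/(√(-183256 + 149844) + 440841) = (182147 + (97 + 16*(-167)))/(√(-33412) + 440841) = (182147 + (97 - 2672))/(2*I*√8353 + 440841) = (182147 - 2575)/(440841 + 2*I*√8353) = 179572/(440841 + 2*I*√8353)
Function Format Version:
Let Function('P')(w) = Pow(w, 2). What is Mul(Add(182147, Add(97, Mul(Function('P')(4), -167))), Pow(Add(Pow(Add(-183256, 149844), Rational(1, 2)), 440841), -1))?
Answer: Add(Rational(79162700052, 194340820693), Mul(Rational(-359144, 194340820693), I, Pow(8353, Rational(1, 2)))) ≈ Add(0.40734, Mul(-0.00016890, I))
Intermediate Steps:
Mul(Add(182147, Add(97, Mul(Function('P')(4), -167))), Pow(Add(Pow(Add(-183256, 149844), Rational(1, 2)), 440841), -1)) = Mul(Add(182147, Add(97, Mul(Pow(4, 2), -167))), Pow(Add(Pow(Add(-183256, 149844), Rational(1, 2)), 440841), -1)) = Mul(Add(182147, Add(97, Mul(16, -167))), Pow(Add(Pow(-33412, Rational(1, 2)), 440841), -1)) = Mul(Add(182147, Add(97, -2672)), Pow(Add(Mul(2, I, Pow(8353, Rational(1, 2))), 440841), -1)) = Mul(Add(182147, -2575), Pow(Add(440841, Mul(2, I, Pow(8353, Rational(1, 2)))), -1)) = Mul(179572, Pow(Add(440841, Mul(2, I, Pow(8353, Rational(1, 2)))), -1))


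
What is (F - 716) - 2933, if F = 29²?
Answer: -2808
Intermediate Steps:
F = 841
(F - 716) - 2933 = (841 - 716) - 2933 = 125 - 2933 = -2808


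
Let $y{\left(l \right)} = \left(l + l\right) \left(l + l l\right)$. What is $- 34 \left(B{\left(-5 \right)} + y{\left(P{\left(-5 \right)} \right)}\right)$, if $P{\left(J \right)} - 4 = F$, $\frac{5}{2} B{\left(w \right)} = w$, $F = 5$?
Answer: $-55012$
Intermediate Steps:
$B{\left(w \right)} = \frac{2 w}{5}$
$P{\left(J \right)} = 9$ ($P{\left(J \right)} = 4 + 5 = 9$)
$y{\left(l \right)} = 2 l \left(l + l^{2}\right)$
$- 34 \left(B{\left(-5 \right)} + y{\left(P{\left(-5 \right)} \right)}\right) = - 34 \left(\frac{2}{5} \left(-5\right) + 2 \cdot 9^{2} \left(1 + 9\right)\right) = - 34 \left(-2 + 2 \cdot 81 \cdot 10\right) = - 34 \left(-2 + 1620\right) = \left(-34\right) 1618 = -55012$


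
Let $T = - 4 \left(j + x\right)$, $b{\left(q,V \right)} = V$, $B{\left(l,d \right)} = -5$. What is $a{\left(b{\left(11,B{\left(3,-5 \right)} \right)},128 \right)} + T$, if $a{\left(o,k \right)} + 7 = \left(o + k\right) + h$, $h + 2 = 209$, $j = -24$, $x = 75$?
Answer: $119$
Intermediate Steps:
$h = 207$ ($h = -2 + 209 = 207$)
$a{\left(o,k \right)} = 200 + k + o$ ($a{\left(o,k \right)} = -7 + \left(\left(o + k\right) + 207\right) = -7 + \left(\left(k + o\right) + 207\right) = -7 + \left(207 + k + o\right) = 200 + k + o$)
$T = -204$ ($T = - 4 \left(-24 + 75\right) = \left(-4\right) 51 = -204$)
$a{\left(b{\left(11,B{\left(3,-5 \right)} \right)},128 \right)} + T = \left(200 + 128 - 5\right) - 204 = 323 - 204 = 119$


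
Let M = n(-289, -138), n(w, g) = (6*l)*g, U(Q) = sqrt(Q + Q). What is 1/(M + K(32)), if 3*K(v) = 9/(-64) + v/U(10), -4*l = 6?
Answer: 228916800/284302886549 - 196608*sqrt(5)/284302886549 ≈ 0.00080364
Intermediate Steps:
l = -3/2 (l = -1/4*6 = -3/2 ≈ -1.5000)
U(Q) = sqrt(2)*sqrt(Q) (U(Q) = sqrt(2*Q) = sqrt(2)*sqrt(Q))
K(v) = -3/64 + v*sqrt(5)/30 (K(v) = (9/(-64) + v/((sqrt(2)*sqrt(10))))/3 = (9*(-1/64) + v/((2*sqrt(5))))/3 = (-9/64 + v*(sqrt(5)/10))/3 = (-9/64 + v*sqrt(5)/10)/3 = -3/64 + v*sqrt(5)/30)
n(w, g) = -9*g (n(w, g) = (6*(-3/2))*g = -9*g)
M = 1242 (M = -9*(-138) = 1242)
1/(M + K(32)) = 1/(1242 + (-3/64 + (1/30)*32*sqrt(5))) = 1/(1242 + (-3/64 + 16*sqrt(5)/15)) = 1/(79485/64 + 16*sqrt(5)/15)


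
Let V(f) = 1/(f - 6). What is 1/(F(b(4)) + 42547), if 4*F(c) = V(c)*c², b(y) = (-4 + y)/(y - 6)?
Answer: 1/42547 ≈ 2.3503e-5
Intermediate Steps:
b(y) = (-4 + y)/(-6 + y)
V(f) = 1/(-6 + f)
F(c) = c²/(4*(-6 + c)) (F(c) = (c²/(-6 + c))/4 = c²/(4*(-6 + c)))
1/(F(b(4)) + 42547) = 1/(((-4 + 4)/(-6 + 4))²/(4*(-6 + (-4 + 4)/(-6 + 4))) + 42547) = 1/((0/(-2))²/(4*(-6 + 0/(-2))) + 42547) = 1/((-½*0)²/(4*(-6 - ½*0)) + 42547) = 1/((¼)*0²/(-6 + 0) + 42547) = 1/((¼)*0/(-6) + 42547) = 1/((¼)*0*(-⅙) + 42547) = 1/(0 + 42547) = 1/42547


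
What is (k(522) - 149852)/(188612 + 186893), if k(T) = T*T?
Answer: 122632/375505 ≈ 0.32658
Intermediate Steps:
k(T) = T²
(k(522) - 149852)/(188612 + 186893) = (522² - 149852)/(188612 + 186893) = (272484 - 149852)/375505 = 122632*(1/375505) = 122632/375505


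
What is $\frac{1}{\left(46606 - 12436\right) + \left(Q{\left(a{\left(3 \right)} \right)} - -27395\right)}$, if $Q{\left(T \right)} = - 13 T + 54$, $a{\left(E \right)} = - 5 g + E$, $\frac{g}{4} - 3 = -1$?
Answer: $\frac{1}{62100} \approx 1.6103 \cdot 10^{-5}$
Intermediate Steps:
$g = 8$ ($g = 12 + 4 \left(-1\right) = 12 - 4 = 8$)
$a{\left(E \right)} = -40 + E$ ($a{\left(E \right)} = \left(-5\right) 8 + E = -40 + E$)
$Q{\left(T \right)} = 54 - 13 T$
$\frac{1}{\left(46606 - 12436\right) + \left(Q{\left(a{\left(3 \right)} \right)} - -27395\right)} = \frac{1}{\left(46606 - 12436\right) - \left(-27449 + 13 \left(-40 + 3\right)\right)} = \frac{1}{\left(46606 - 12436\right) + \left(\left(54 - -481\right) + 27395\right)} = \frac{1}{34170 + \left(\left(54 + 481\right) + 27395\right)} = \frac{1}{34170 + \left(535 + 27395\right)} = \frac{1}{34170 + 27930} = \frac{1}{62100}$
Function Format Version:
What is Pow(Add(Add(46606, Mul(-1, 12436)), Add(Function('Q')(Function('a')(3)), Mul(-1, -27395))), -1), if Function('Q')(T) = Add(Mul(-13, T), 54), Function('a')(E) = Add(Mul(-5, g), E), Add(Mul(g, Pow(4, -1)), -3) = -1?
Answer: Rational(1, 62100) ≈ 1.6103e-5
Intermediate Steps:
g = 8 (g = Add(12, Mul(4, -1)) = Add(12, -4) = 8)
Function('a')(E) = Add(-40, E) (Function('a')(E) = Add(Mul(-5, 8), E) = Add(-40, E))
Function('Q')(T) = Add(54, Mul(-13, T))
Pow(Add(Add(46606, Mul(-1, 12436)), Add(Function('Q')(Function('a')(3)), Mul(-1, -27395))), -1) = Pow(Add(Add(46606, Mul(-1, 12436)), Add(Add(54, Mul(-13, Add(-40, 3))), Mul(-1, -27395))), -1) = Pow(Add(Add(46606, -12436), Add(Add(54, Mul(-13, -37)), 27395)), -1) = Pow(Add(34170, Add(Add(54, 481), 27395)), -1) = Pow(Add(34170, Add(535, 27395)), -1) = Pow(Add(34170, 27930), -1) = Pow(62100, -1) = Rational(1, 62100)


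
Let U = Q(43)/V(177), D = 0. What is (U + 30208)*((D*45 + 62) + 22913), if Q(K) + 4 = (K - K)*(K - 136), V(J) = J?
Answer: 122843005700/177 ≈ 6.9403e+8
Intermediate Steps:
Q(K) = -4 (Q(K) = -4 + (K - K)*(K - 136) = -4 + 0*(-136 + K) = -4 + 0 = -4)
U = -4/177 ≈ -0.022599
(U + 30208)*((D*45 + 62) + 22913) = (-4/177 + 30208)*((0*45 + 62) + 22913) = 5346812*((0 + 62) + 22913)/177 = 5346812*(62 + 22913)/177 = (5346812/177)*22975 = 122843005700/177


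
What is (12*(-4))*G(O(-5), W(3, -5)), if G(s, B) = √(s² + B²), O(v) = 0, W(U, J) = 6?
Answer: -288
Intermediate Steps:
G(s, B) = √(B² + s²)
(12*(-4))*G(O(-5), W(3, -5)) = (12*(-4))*√(6² + 0²) = -48*√(36 + 0) = -48*√36 = -48*6 = -288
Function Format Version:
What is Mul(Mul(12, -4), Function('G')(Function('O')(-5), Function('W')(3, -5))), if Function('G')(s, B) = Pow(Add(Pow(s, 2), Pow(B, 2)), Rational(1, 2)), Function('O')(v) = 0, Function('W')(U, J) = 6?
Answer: -288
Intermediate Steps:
Function('G')(s, B) = Pow(Add(Pow(B, 2), Pow(s, 2)), Rational(1, 2))
Mul(Mul(12, -4), Function('G')(Function('O')(-5), Function('W')(3, -5))) = Mul(Mul(12, -4), Pow(Add(Pow(6, 2), Pow(0, 2)), Rational(1, 2))) = Mul(-48, Pow(Add(36, 0), Rational(1, 2))) = Mul(-48, Pow(36, Rational(1, 2))) = Mul(-48, 6) = -288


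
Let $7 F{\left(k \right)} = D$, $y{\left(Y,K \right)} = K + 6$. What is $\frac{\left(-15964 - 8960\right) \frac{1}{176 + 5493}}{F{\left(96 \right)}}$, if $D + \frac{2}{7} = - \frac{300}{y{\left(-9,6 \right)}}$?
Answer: $\frac{407092}{334471} \approx 1.2171$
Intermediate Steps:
$y{\left(Y,K \right)} = 6 + K$
$D = - \frac{177}{7}$ ($D = - \frac{2}{7} - \frac{300}{6 + 6} = - \frac{2}{7} - \frac{300}{12} = - \frac{2}{7} - 25 = - \frac{177}{7} \approx -25.286$)
$F{\left(k \right)} = - \frac{177}{49}$ ($F{\left(k \right)} = \frac{1}{7} \left(- \frac{177}{7}\right) = - \frac{177}{49}$)
$\frac{\left(-15964 - 8960\right) \frac{1}{176 + 5493}}{F{\left(96 \right)}} = \frac{\left(-15964 - 8960\right) \frac{1}{176 + 5493}}{- \frac{177}{49}} = - \frac{24924}{5669} \left(- \frac{49}{177}\right) = \left(-24924\right) \frac{1}{5669} \left(- \frac{49}{177}\right) = \left(- \frac{24924}{5669}\right) \left(- \frac{49}{177}\right) = \frac{407092}{334471}$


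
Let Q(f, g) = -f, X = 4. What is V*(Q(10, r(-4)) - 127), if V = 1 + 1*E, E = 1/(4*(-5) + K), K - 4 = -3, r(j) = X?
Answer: -2466/19 ≈ -129.79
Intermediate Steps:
r(j) = 4
K = 1 (K = 4 - 3 = 1)
E = -1/19 (E = 1/(4*(-5) + 1) = 1/(-20 + 1) = 1/(-19) = -1/19 ≈ -0.052632)
V = 18/19 (V = 1 + 1*(-1/19) = 1 - 1/19 = 18/19 ≈ 0.94737)
V*(Q(10, r(-4)) - 127) = 18*(-1*10 - 127)/19 = 18*(-10 - 127)/19 = (18/19)*(-137) = -2466/19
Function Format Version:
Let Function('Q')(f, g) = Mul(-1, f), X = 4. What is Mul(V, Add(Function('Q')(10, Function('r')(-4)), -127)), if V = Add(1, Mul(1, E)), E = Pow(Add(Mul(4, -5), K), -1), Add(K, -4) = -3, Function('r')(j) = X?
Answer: Rational(-2466, 19) ≈ -129.79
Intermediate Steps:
Function('r')(j) = 4
K = 1 (K = Add(4, -3) = 1)
E = Rational(-1, 19) (E = Pow(Add(Mul(4, -5), 1), -1) = Pow(Add(-20, 1), -1) = Pow(-19, -1) = Rational(-1, 19) ≈ -0.052632)
V = Rational(18, 19) (V = Add(1, Mul(1, Rational(-1, 19))) = Add(1, Rational(-1, 19)) = Rational(18, 19) ≈ 0.94737)
Mul(V, Add(Function('Q')(10, Function('r')(-4)), -127)) = Mul(Rational(18, 19), Add(Mul(-1, 10), -127)) = Mul(Rational(18, 19), Add(-10, -127)) = Mul(Rational(18, 19), -137) = Rational(-2466, 19)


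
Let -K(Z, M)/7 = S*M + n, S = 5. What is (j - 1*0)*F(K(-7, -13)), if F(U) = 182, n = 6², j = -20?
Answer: -3640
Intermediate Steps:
n = 36
K(Z, M) = -252 - 35*M (K(Z, M) = -7*(5*M + 36) = -7*(36 + 5*M) = -252 - 35*M)
(j - 1*0)*F(K(-7, -13)) = (-20 - 1*0)*182 = (-20 + 0)*182 = -20*182 = -3640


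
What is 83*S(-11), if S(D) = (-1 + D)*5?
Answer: -4980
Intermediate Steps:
S(D) = -5 + 5*D
83*S(-11) = 83*(-5 + 5*(-11)) = 83*(-5 - 55) = 83*(-60) = -4980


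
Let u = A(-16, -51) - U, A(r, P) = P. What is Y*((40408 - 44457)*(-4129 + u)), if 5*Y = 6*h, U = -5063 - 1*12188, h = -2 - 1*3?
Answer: 317546874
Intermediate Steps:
h = -5 (h = -2 - 3 = -5)
U = -17251 (U = -5063 - 12188 = -17251)
u = 17200 (u = -51 - 1*(-17251) = -51 + 17251 = 17200)
Y = -6 (Y = (6*(-5))/5 = (⅕)*(-30) = -6)
Y*((40408 - 44457)*(-4129 + u)) = -6*(40408 - 44457)*(-4129 + 17200) = -(-24294)*13071 = -6*(-52924479) = 317546874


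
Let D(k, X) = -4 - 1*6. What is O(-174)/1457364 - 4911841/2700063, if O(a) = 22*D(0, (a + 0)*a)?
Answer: -596577855082/327914551161 ≈ -1.8193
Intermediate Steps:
D(k, X) = -10 (D(k, X) = -4 - 6 = -10)
O(a) = -220 (O(a) = 22*(-10) = -220)
O(-174)/1457364 - 4911841/2700063 = -220/1457364 - 4911841/2700063 = -220*1/1457364 - 4911841*1/2700063 = -55/364341 - 4911841/2700063 = -596577855082/327914551161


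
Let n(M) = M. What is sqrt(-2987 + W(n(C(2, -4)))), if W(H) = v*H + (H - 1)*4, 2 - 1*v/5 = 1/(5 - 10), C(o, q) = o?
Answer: 3*I*sqrt(329) ≈ 54.415*I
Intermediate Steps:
v = 11 (v = 10 - 5/(5 - 10) = 10 - 5/(-5) = 10 - 5*(-1/5) = 10 + 1 = 11)
W(H) = -4 + 15*H (W(H) = 11*H + (H - 1)*4 = 11*H + (-1 + H)*4 = 11*H + (-4 + 4*H) = -4 + 15*H)
sqrt(-2987 + W(n(C(2, -4)))) = sqrt(-2987 + (-4 + 15*2)) = sqrt(-2987 + (-4 + 30)) = sqrt(-2987 + 26) = sqrt(-2961) = 3*I*sqrt(329)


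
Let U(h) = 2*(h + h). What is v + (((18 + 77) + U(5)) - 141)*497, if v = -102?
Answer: -13024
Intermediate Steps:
U(h) = 4*h (U(h) = 2*(2*h) = 4*h)
v + (((18 + 77) + U(5)) - 141)*497 = -102 + (((18 + 77) + 4*5) - 141)*497 = -102 + ((95 + 20) - 141)*497 = -102 + (115 - 141)*497 = -102 - 26*497 = -102 - 12922 = -13024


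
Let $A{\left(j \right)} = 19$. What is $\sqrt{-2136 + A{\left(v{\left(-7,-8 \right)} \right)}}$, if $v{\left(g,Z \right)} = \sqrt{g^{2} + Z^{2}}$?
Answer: $i \sqrt{2117} \approx 46.011 i$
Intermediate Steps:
$v{\left(g,Z \right)} = \sqrt{Z^{2} + g^{2}}$
$\sqrt{-2136 + A{\left(v{\left(-7,-8 \right)} \right)}} = \sqrt{-2136 + 19} = \sqrt{-2117} = i \sqrt{2117}$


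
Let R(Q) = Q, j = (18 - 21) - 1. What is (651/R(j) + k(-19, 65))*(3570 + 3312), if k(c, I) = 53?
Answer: -1510599/2 ≈ -7.5530e+5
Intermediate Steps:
j = -4 (j = -3 - 1 = -4)
(651/R(j) + k(-19, 65))*(3570 + 3312) = (651/(-4) + 53)*(3570 + 3312) = (651*(-¼) + 53)*6882 = (-651/4 + 53)*6882 = -439/4*6882 = -1510599/2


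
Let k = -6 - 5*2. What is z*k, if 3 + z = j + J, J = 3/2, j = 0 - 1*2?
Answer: 56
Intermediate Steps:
j = -2 (j = 0 - 2 = -2)
J = 3/2 (J = 3*(½) = 3/2 ≈ 1.5000)
k = -16 (k = -6 - 10 = -16)
z = -7/2 (z = -3 + (-2 + 3/2) = -3 - ½ = -7/2 ≈ -3.5000)
z*k = -7/2*(-16) = 56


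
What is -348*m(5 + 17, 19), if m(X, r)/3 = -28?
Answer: 29232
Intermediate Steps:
m(X, r) = -84 (m(X, r) = 3*(-28) = -84)
-348*m(5 + 17, 19) = -348*(-84) = 29232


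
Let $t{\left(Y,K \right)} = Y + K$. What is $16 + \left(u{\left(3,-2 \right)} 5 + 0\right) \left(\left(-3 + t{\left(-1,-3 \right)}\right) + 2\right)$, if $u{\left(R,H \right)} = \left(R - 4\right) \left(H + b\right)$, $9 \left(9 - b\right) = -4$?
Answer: $\frac{1819}{9} \approx 202.11$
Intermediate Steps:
$b = \frac{85}{9}$ ($b = 9 - - \frac{4}{9} = 9 + \frac{4}{9} = \frac{85}{9} \approx 9.4444$)
$u{\left(R,H \right)} = \left(-4 + R\right) \left(\frac{85}{9} + H\right)$ ($u{\left(R,H \right)} = \left(R - 4\right) \left(H + \frac{85}{9}\right) = \left(-4 + R\right) \left(\frac{85}{9} + H\right)$)
$t{\left(Y,K \right)} = K + Y$
$16 + \left(u{\left(3,-2 \right)} 5 + 0\right) \left(\left(-3 + t{\left(-1,-3 \right)}\right) + 2\right) = 16 + \left(\left(- \frac{340}{9} - -8 + \frac{85}{9} \cdot 3 - 6\right) 5 + 0\right) \left(\left(-3 - 4\right) + 2\right) = 16 + \left(\left(- \frac{340}{9} + 8 + \frac{85}{3} - 6\right) 5 + 0\right) \left(\left(-3 - 4\right) + 2\right) = 16 + \left(\left(- \frac{67}{9}\right) 5 + 0\right) \left(-7 + 2\right) = 16 + \left(- \frac{335}{9} + 0\right) \left(-5\right) = 16 - - \frac{1675}{9} = 16 + \frac{1675}{9} = \frac{1819}{9}$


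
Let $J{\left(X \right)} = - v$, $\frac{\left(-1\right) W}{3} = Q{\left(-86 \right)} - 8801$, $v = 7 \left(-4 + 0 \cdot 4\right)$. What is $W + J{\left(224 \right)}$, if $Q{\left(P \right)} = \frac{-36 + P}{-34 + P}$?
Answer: $\frac{528559}{20} \approx 26428.0$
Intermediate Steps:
$Q{\left(P \right)} = \frac{-36 + P}{-34 + P}$
$v = -28$ ($v = 7 \left(-4 + 0\right) = 7 \left(-4\right) = -28$)
$W = \frac{527999}{20}$ ($W = - 3 \left(\frac{-36 - 86}{-34 - 86} - 8801\right) = - 3 \left(\frac{1}{-120} \left(-122\right) - 8801\right) = - 3 \left(\left(- \frac{1}{120}\right) \left(-122\right) - 8801\right) = - 3 \left(\frac{61}{60} - 8801\right) = \left(-3\right) \left(- \frac{527999}{60}\right) = \frac{527999}{20} \approx 26400.0$)
$J{\left(X \right)} = 28$ ($J{\left(X \right)} = \left(-1\right) \left(-28\right) = 28$)
$W + J{\left(224 \right)} = \frac{527999}{20} + 28 = \frac{528559}{20}$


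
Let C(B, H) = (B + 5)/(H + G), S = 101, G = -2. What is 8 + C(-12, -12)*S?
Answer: 117/2 ≈ 58.500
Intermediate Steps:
C(B, H) = (5 + B)/(-2 + H) (C(B, H) = (B + 5)/(H - 2) = (5 + B)/(-2 + H))
8 + C(-12, -12)*S = 8 + ((5 - 12)/(-2 - 12))*101 = 8 + (-7/(-14))*101 = 8 - 1/14*(-7)*101 = 8 + (½)*101 = 8 + 101/2 = 117/2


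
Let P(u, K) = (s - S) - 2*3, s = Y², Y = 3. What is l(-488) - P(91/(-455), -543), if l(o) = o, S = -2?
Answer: -493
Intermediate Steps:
s = 9 (s = 3² = 9)
P(u, K) = 5 (P(u, K) = (9 - 1*(-2)) - 2*3 = (9 + 2) - 6 = 11 - 6 = 5)
l(-488) - P(91/(-455), -543) = -488 - 1*5 = -488 - 5 = -493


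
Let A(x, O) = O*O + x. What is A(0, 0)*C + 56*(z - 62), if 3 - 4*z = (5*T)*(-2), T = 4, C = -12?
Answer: -2870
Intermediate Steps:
A(x, O) = x + O**2 (A(x, O) = O**2 + x = x + O**2)
z = 43/4 (z = 3/4 - 5*4*(-2)/4 = 3/4 - 5*(-2) = 3/4 - 1/4*(-40) = 3/4 + 10 = 43/4 ≈ 10.750)
A(0, 0)*C + 56*(z - 62) = (0 + 0**2)*(-12) + 56*(43/4 - 62) = (0 + 0)*(-12) + 56*(-205/4) = 0*(-12) - 2870 = 0 - 2870 = -2870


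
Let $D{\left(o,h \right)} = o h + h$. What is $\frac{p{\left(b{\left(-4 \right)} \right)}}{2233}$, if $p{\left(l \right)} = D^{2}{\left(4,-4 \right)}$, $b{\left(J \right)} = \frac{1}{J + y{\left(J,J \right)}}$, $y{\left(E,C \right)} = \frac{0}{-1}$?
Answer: $\frac{400}{2233} \approx 0.17913$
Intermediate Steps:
$D{\left(o,h \right)} = h + h o$ ($D{\left(o,h \right)} = h o + h = h + h o$)
$y{\left(E,C \right)} = 0$ ($y{\left(E,C \right)} = 0 \left(-1\right) = 0$)
$b{\left(J \right)} = \frac{1}{J}$ ($b{\left(J \right)} = \frac{1}{J + 0} = \frac{1}{J}$)
$p{\left(l \right)} = 400$ ($p{\left(l \right)} = \left(- 4 \left(1 + 4\right)\right)^{2} = \left(\left(-4\right) 5\right)^{2} = \left(-20\right)^{2} = 400$)
$\frac{p{\left(b{\left(-4 \right)} \right)}}{2233} = \frac{400}{2233}$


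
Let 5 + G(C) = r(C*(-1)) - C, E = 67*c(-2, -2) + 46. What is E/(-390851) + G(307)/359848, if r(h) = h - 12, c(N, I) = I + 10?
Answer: -456058517/140646950648 ≈ -0.0032426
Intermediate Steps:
c(N, I) = 10 + I
r(h) = -12 + h
E = 582 (E = 67*(10 - 2) + 46 = 67*8 + 46 = 536 + 46 = 582)
G(C) = -17 - 2*C (G(C) = -5 + ((-12 + C*(-1)) - C) = -5 + ((-12 - C) - C) = -5 + (-12 - 2*C) = -17 - 2*C)
E/(-390851) + G(307)/359848 = 582/(-390851) + (-17 - 2*307)/359848 = 582*(-1/390851) + (-17 - 614)*(1/359848) = -582/390851 - 631*1/359848 = -582/390851 - 631/359848 = -456058517/140646950648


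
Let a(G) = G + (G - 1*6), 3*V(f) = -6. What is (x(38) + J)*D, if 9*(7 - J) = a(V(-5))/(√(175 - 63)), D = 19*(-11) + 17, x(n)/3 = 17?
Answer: -11136 - 160*√7/21 ≈ -11156.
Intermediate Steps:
V(f) = -2 (V(f) = (⅓)*(-6) = -2)
a(G) = -6 + 2*G (a(G) = G + (G - 6) = G + (-6 + G) = -6 + 2*G)
x(n) = 51 (x(n) = 3*17 = 51)
D = -192 (D = -209 + 17 = -192)
J = 7 + 5*√7/126 (J = 7 - (-6 + 2*(-2))/(9*(√(175 - 63))) = 7 - (-6 - 4)/(9*(√112)) = 7 - (-10)/(9*(4*√7)) = 7 - (-10)*√7/28/9 = 7 - (-5)*√7/126 = 7 + 5*√7/126 ≈ 7.1050)
(x(38) + J)*D = (51 + (7 + 5*√7/126))*(-192) = (58 + 5*√7/126)*(-192) = -11136 - 160*√7/21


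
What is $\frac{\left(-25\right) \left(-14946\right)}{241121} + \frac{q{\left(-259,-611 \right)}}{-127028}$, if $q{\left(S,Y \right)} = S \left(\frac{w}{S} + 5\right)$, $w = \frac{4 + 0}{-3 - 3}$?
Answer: $\frac{143329273927}{91887355164} \approx 1.5598$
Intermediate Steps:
$w = - \frac{2}{3}$ ($w = \frac{4}{-6} = 4 \left(- \frac{1}{6}\right) = - \frac{2}{3} \approx -0.66667$)
$q{\left(S,Y \right)} = S \left(5 - \frac{2}{3 S}\right)$ ($q{\left(S,Y \right)} = S \left(- \frac{2}{3 S} + 5\right) = S \left(5 - \frac{2}{3 S}\right)$)
$\frac{\left(-25\right) \left(-14946\right)}{241121} + \frac{q{\left(-259,-611 \right)}}{-127028} = \frac{\left(-25\right) \left(-14946\right)}{241121} + \frac{- \frac{2}{3} + 5 \left(-259\right)}{-127028} = 373650 \cdot \frac{1}{241121} + \left(- \frac{2}{3} - 1295\right) \left(- \frac{1}{127028}\right) = \frac{373650}{241121} - - \frac{3887}{381084} = \frac{373650}{241121} + \frac{3887}{381084} = \frac{143329273927}{91887355164}$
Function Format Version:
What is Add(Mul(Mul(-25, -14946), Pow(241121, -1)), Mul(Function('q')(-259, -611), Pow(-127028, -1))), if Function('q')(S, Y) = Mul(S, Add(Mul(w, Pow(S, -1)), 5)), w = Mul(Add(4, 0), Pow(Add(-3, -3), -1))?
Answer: Rational(143329273927, 91887355164) ≈ 1.5598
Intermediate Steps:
w = Rational(-2, 3) (w = Mul(4, Pow(-6, -1)) = Mul(4, Rational(-1, 6)) = Rational(-2, 3) ≈ -0.66667)
Function('q')(S, Y) = Mul(S, Add(5, Mul(Rational(-2, 3), Pow(S, -1)))) (Function('q')(S, Y) = Mul(S, Add(Mul(Rational(-2, 3), Pow(S, -1)), 5)) = Mul(S, Add(5, Mul(Rational(-2, 3), Pow(S, -1)))))
Add(Mul(Mul(-25, -14946), Pow(241121, -1)), Mul(Function('q')(-259, -611), Pow(-127028, -1))) = Add(Mul(Mul(-25, -14946), Pow(241121, -1)), Mul(Add(Rational(-2, 3), Mul(5, -259)), Pow(-127028, -1))) = Add(Mul(373650, Rational(1, 241121)), Mul(Add(Rational(-2, 3), -1295), Rational(-1, 127028))) = Add(Rational(373650, 241121), Mul(Rational(-3887, 3), Rational(-1, 127028))) = Add(Rational(373650, 241121), Rational(3887, 381084)) = Rational(143329273927, 91887355164)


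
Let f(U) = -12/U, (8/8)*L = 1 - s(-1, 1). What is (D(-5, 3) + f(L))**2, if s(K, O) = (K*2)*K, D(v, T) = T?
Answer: 225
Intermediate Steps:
s(K, O) = 2*K**2 (s(K, O) = (2*K)*K = 2*K**2)
L = -1 (L = 1 - 2*(-1)**2 = 1 - 2 = -1)
(D(-5, 3) + f(L))**2 = (3 - 12/(-1))**2 = (3 - 12*(-1))**2 = (3 + 12)**2 = 15**2 = 225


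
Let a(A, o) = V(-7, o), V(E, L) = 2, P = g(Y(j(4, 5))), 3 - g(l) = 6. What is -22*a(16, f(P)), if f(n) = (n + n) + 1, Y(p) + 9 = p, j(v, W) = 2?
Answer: -44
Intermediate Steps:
Y(p) = -9 + p
g(l) = -3 (g(l) = 3 - 1*6 = 3 - 6 = -3)
P = -3
f(n) = 1 + 2*n (f(n) = 2*n + 1 = 1 + 2*n)
a(A, o) = 2
-22*a(16, f(P)) = -22*2 = -44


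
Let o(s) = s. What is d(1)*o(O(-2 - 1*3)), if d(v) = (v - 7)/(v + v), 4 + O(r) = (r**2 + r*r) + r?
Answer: -123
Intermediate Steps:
O(r) = -4 + r + 2*r**2 (O(r) = -4 + ((r**2 + r*r) + r) = -4 + ((r**2 + r**2) + r) = -4 + (2*r**2 + r) = -4 + (r + 2*r**2) = -4 + r + 2*r**2)
d(v) = (-7 + v)/(2*v) (d(v) = (-7 + v)/((2*v)) = (-7 + v)*(1/(2*v)) = (-7 + v)/(2*v))
d(1)*o(O(-2 - 1*3)) = ((1/2)*(-7 + 1)/1)*(-4 + (-2 - 1*3) + 2*(-2 - 1*3)**2) = ((1/2)*1*(-6))*(-4 + (-2 - 3) + 2*(-2 - 3)**2) = -3*(-4 - 5 + 2*(-5)**2) = -3*(-4 - 5 + 2*25) = -3*(-4 - 5 + 50) = -3*41 = -123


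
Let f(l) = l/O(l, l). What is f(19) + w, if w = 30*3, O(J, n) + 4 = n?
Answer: 1369/15 ≈ 91.267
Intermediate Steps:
O(J, n) = -4 + n
w = 90
f(l) = l/(-4 + l)
f(19) + w = 19/(-4 + 19) + 90 = 19/15 + 90 = 1369/15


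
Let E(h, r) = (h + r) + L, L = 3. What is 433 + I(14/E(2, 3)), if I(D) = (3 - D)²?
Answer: 6953/16 ≈ 434.56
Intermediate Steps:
E(h, r) = 3 + h + r (E(h, r) = (h + r) + 3 = 3 + h + r)
433 + I(14/E(2, 3)) = 433 + (-3 + 14/(3 + 2 + 3))² = 433 + (-3 + 14/8)² = 433 + (-3 + 14*(⅛))² = 433 + (-3 + 7/4)² = 433 + (-5/4)² = 433 + 25/16 = 6953/16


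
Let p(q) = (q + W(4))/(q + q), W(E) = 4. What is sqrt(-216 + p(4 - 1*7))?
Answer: I*sqrt(7782)/6 ≈ 14.703*I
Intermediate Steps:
p(q) = (4 + q)/(2*q) (p(q) = (q + 4)/(q + q) = (4 + q)/((2*q)) = (4 + q)*(1/(2*q)) = (4 + q)/(2*q))
sqrt(-216 + p(4 - 1*7)) = sqrt(-216 + (4 + (4 - 1*7))/(2*(4 - 1*7))) = sqrt(-216 + (4 + (4 - 7))/(2*(4 - 7))) = sqrt(-216 + (1/2)*(4 - 3)/(-3)) = sqrt(-216 + (1/2)*(-1/3)*1) = sqrt(-216 - 1/6) = sqrt(-1297/6) = I*sqrt(7782)/6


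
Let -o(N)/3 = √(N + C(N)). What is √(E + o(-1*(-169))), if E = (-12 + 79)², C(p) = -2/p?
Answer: √(758641 - 39*√28559)/13 ≈ 66.708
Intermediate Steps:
E = 4489 (E = 67² = 4489)
o(N) = -3*√(N - 2/N)
√(E + o(-1*(-169))) = √(4489 - 3*√(-1*(-169) - 2/((-1*(-169))))) = √(4489 - 3*√(169 - 2/169)) = √(4489 - 3*√28559/13)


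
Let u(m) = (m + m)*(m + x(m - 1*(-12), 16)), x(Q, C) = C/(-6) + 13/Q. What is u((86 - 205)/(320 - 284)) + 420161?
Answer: 85224737857/202824 ≈ 4.2019e+5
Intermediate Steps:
x(Q, C) = 13/Q - C/6 (x(Q, C) = C*(-1/6) + 13/Q = -C/6 + 13/Q = 13/Q - C/6)
u(m) = 2*m*(-8/3 + m + 13/(12 + m)) (u(m) = (m + m)*(m + (13/(m - 1*(-12)) - 1/6*16)) = (2*m)*(m + (13/(m + 12) - 8/3)) = (2*m)*(m + (13/(12 + m) - 8/3)) = (2*m)*(m + (-8/3 + 13/(12 + m))) = (2*m)*(-8/3 + m + 13/(12 + m)) = 2*m*(-8/3 + m + 13/(12 + m)))
u((86 - 205)/(320 - 284)) + 420161 = 2*((86 - 205)/(320 - 284))*(39 + (-8 + 3*((86 - 205)/(320 - 284)))*(12 + (86 - 205)/(320 - 284)))/(3*(12 + (86 - 205)/(320 - 284))) + 420161 = 2*(-119/36)*(39 + (-8 + 3*(-119/36))*(12 - 119/36))/(3*(12 - 119/36)) + 420161 = 2*(-119*1/36)*(39 + (-8 + 3*(-119*1/36))*(12 - 119*1/36))/(3*(12 - 119*1/36)) + 420161 = (2/3)*(-119/36)*(39 + (-8 + 3*(-119/36))*(12 - 119/36))/(12 - 119/36) + 420161 = (2/3)*(-119/36)*(39 + (-8 - 119/12)*(313/36))/(313/36) + 420161 = (2/3)*(-119/36)*(36/313)*(39 - 215/12*313/36) + 420161 = (2/3)*(-119/36)*(36/313)*(39 - 67295/432) + 420161 = (2/3)*(-119/36)*(36/313)*(-50447/432) + 420161 = 6003193/202824 + 420161 = 85224737857/202824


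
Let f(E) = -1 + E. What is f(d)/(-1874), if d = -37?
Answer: 19/937 ≈ 0.020277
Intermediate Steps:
f(d)/(-1874) = (-1 - 37)/(-1874) = -38*(-1/1874) = 19/937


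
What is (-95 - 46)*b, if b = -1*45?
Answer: 6345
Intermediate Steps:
b = -45
(-95 - 46)*b = (-95 - 46)*(-45) = -141*(-45) = 6345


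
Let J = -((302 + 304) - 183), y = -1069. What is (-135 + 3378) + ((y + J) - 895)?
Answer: 856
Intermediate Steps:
J = -423 (J = -(606 - 183) = -1*423 = -423)
(-135 + 3378) + ((y + J) - 895) = (-135 + 3378) + ((-1069 - 423) - 895) = 3243 + (-1492 - 895) = 3243 - 2387 = 856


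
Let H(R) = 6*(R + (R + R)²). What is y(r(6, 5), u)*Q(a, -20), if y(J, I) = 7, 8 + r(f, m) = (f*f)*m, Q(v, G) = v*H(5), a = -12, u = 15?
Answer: -52920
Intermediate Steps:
H(R) = 6*R + 24*R² (H(R) = 6*(R + (2*R)²) = 6*(R + 4*R²) = 6*R + 24*R²)
Q(v, G) = 630*v (Q(v, G) = v*(6*5*(1 + 4*5)) = v*(6*5*(1 + 20)) = v*(6*5*21) = v*630 = 630*v)
r(f, m) = -8 + m*f² (r(f, m) = -8 + (f*f)*m = -8 + f²*m = -8 + m*f²)
y(r(6, 5), u)*Q(a, -20) = 7*(630*(-12)) = 7*(-7560) = -52920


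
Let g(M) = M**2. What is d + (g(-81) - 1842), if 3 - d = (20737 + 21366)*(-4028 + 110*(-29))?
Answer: 303904176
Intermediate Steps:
d = 303899457 (d = 3 - (20737 + 21366)*(-4028 + 110*(-29)) = 3 - 42103*(-4028 - 3190) = 3 - 42103*(-7218) = 3 - 1*(-303899454) = 3 + 303899454 = 303899457)
d + (g(-81) - 1842) = 303899457 + ((-81)**2 - 1842) = 303899457 + (6561 - 1842) = 303899457 + 4719 = 303904176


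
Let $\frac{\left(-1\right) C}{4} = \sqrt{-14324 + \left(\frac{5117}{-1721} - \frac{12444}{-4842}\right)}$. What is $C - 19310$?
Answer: $-19310 - \frac{4 i \sqrt{27630283996889571}}{1388847} \approx -19310.0 - 478.74 i$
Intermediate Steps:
$C = - \frac{4 i \sqrt{27630283996889571}}{1388847}$ ($C = - 4 \sqrt{-14324 + \left(\frac{5117}{-1721} - \frac{12444}{-4842}\right)} = - 4 \sqrt{-14324 + \left(5117 \left(- \frac{1}{1721}\right) - - \frac{2074}{807}\right)} = - 4 \sqrt{-14324 + \left(- \frac{5117}{1721} + \frac{2074}{807}\right)} = - 4 \sqrt{-14324 - \frac{560065}{1388847}} = - 4 \sqrt{- \frac{19894404493}{1388847}} = - 4 \frac{i \sqrt{27630283996889571}}{1388847} = - \frac{4 i \sqrt{27630283996889571}}{1388847} \approx - 478.74 i$)
$C - 19310 = - \frac{4 i \sqrt{27630283996889571}}{1388847} - 19310 = -19310 - \frac{4 i \sqrt{27630283996889571}}{1388847}$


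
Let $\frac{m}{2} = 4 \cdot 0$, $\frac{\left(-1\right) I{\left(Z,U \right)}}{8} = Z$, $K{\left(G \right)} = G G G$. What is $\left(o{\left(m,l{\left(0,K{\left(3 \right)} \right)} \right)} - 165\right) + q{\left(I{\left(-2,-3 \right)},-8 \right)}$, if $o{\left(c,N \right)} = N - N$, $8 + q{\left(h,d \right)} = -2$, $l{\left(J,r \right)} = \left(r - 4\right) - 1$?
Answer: $-175$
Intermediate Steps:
$K{\left(G \right)} = G^{3}$ ($K{\left(G \right)} = G^{2} G = G^{3}$)
$I{\left(Z,U \right)} = - 8 Z$
$l{\left(J,r \right)} = -5 + r$ ($l{\left(J,r \right)} = \left(-4 + r\right) - 1 = -5 + r$)
$m = 0$ ($m = 2 \cdot 4 \cdot 0 = 2 \cdot 0 = 0$)
$q{\left(h,d \right)} = -10$ ($q{\left(h,d \right)} = -8 - 2 = -10$)
$o{\left(c,N \right)} = 0$
$\left(o{\left(m,l{\left(0,K{\left(3 \right)} \right)} \right)} - 165\right) + q{\left(I{\left(-2,-3 \right)},-8 \right)} = \left(0 - 165\right) - 10 = -165 - 10 = -175$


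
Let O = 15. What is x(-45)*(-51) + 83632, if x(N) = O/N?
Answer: 83649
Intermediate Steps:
x(N) = 15/N
x(-45)*(-51) + 83632 = (15/(-45))*(-51) + 83632 = (15*(-1/45))*(-51) + 83632 = -⅓*(-51) + 83632 = 17 + 83632 = 83649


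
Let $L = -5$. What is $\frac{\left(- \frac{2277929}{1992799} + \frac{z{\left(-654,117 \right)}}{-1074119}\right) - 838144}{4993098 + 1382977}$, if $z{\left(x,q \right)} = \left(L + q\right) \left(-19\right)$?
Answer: $- \frac{1794052414486768943}{13648009381405637075} \approx -0.13145$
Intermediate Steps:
$z{\left(x,q \right)} = 95 - 19 q$ ($z{\left(x,q \right)} = \left(-5 + q\right) \left(-19\right) = 95 - 19 q$)
$\frac{\left(- \frac{2277929}{1992799} + \frac{z{\left(-654,117 \right)}}{-1074119}\right) - 838144}{4993098 + 1382977} = \frac{\left(- \frac{2277929}{1992799} + \frac{95 - 2223}{-1074119}\right) - 838144}{4993098 + 1382977} = \frac{\left(\left(-2277929\right) \frac{1}{1992799} + \left(95 - 2223\right) \left(- \frac{1}{1074119}\right)\right) - 838144}{6376075} = \left(\left(- \frac{2277929}{1992799} - - \frac{2128}{1074119}\right) - 838144\right) \frac{1}{6376075} = \left(\left(- \frac{2277929}{1992799} + \frac{2128}{1074119}\right) - 838144\right) \frac{1}{6376075} = \left(- \frac{2442526143279}{2140503269081} - 838144\right) \frac{1}{6376075} = \left(- \frac{1794052414486768943}{2140503269081}\right) \frac{1}{6376075} = - \frac{1794052414486768943}{13648009381405637075}$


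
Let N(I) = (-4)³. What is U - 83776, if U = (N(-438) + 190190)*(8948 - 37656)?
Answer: -5458220984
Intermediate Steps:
N(I) = -64
U = -5458137208 (U = (-64 + 190190)*(8948 - 37656) = 190126*(-28708) = -5458137208)
U - 83776 = -5458137208 - 83776 = -5458220984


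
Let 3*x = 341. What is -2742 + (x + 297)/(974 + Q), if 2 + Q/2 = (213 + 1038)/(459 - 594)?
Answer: -2445479/892 ≈ -2741.6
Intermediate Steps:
x = 341/3 (x = (1/3)*341 = 341/3 ≈ 113.67)
Q = -338/15 (Q = -4 + 2*((213 + 1038)/(459 - 594)) = -4 + 2*(1251/(-135)) = -4 + 2*(1251*(-1/135)) = -4 + 2*(-139/15) = -4 - 278/15 = -338/15 ≈ -22.533)
-2742 + (x + 297)/(974 + Q) = -2742 + (341/3 + 297)/(974 - 338/15) = -2742 + 1232/(3*(14272/15)) = -2742 + (1232/3)*(15/14272) = -2742 + 385/892 = -2445479/892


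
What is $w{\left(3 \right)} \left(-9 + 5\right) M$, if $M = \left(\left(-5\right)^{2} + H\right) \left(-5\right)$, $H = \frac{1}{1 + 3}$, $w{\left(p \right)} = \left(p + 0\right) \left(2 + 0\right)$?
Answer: $3030$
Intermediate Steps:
$w{\left(p \right)} = 2 p$ ($w{\left(p \right)} = p 2 = 2 p$)
$H = \frac{1}{4} \approx 0.25$
$M = - \frac{505}{4}$ ($M = \left(\left(-5\right)^{2} + \frac{1}{4}\right) \left(-5\right) = \left(25 + \frac{1}{4}\right) \left(-5\right) = \frac{101}{4} \left(-5\right) = - \frac{505}{4} \approx -126.25$)
$w{\left(3 \right)} \left(-9 + 5\right) M = 2 \cdot 3 \left(-9 + 5\right) \left(- \frac{505}{4}\right) = 6 \left(-4\right) \left(- \frac{505}{4}\right) = \left(-24\right) \left(- \frac{505}{4}\right) = 3030$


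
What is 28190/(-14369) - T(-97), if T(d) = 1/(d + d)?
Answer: -5454491/2787586 ≈ -1.9567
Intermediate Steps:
T(d) = 1/(2*d)
28190/(-14369) - T(-97) = 28190/(-14369) - 1/(2*(-97)) = 28190*(-1/14369) - (-1)/(2*97) = -28190/14369 - 1*(-1/194) = -28190/14369 + 1/194 = -5454491/2787586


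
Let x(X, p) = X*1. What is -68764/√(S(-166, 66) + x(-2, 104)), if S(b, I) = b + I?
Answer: 34382*I*√102/51 ≈ 6808.6*I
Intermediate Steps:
x(X, p) = X
S(b, I) = I + b
-68764/√(S(-166, 66) + x(-2, 104)) = -68764/√((66 - 166) - 2) = -68764/√(-100 - 2) = -68764*(-I*√102/102) = -(-34382)*I*√102/51 = 34382*I*√102/51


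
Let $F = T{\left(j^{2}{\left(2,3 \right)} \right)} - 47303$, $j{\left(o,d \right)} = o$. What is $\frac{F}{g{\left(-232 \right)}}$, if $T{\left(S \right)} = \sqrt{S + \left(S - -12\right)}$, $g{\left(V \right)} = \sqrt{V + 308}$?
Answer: $\frac{\sqrt{19} \left(-47303 + 2 \sqrt{5}\right)}{38} \approx -5425.5$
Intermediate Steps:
$g{\left(V \right)} = \sqrt{308 + V}$
$T{\left(S \right)} = \sqrt{12 + 2 S}$ ($T{\left(S \right)} = \sqrt{S + \left(S + 12\right)} = \sqrt{S + \left(12 + S\right)} = \sqrt{12 + 2 S}$)
$F = -47303 + 2 \sqrt{5}$ ($F = \sqrt{12 + 2 \cdot 2^{2}} - 47303 = \sqrt{12 + 2 \cdot 4} - 47303 = \sqrt{12 + 8} - 47303 = \sqrt{20} - 47303 = 2 \sqrt{5} - 47303 = -47303 + 2 \sqrt{5} \approx -47299.0$)
$\frac{F}{g{\left(-232 \right)}} = \frac{-47303 + 2 \sqrt{5}}{\sqrt{308 - 232}} = \frac{-47303 + 2 \sqrt{5}}{\sqrt{76}} = \frac{-47303 + 2 \sqrt{5}}{2 \sqrt{19}} = \left(-47303 + 2 \sqrt{5}\right) \frac{\sqrt{19}}{38} = \frac{\sqrt{19} \left(-47303 + 2 \sqrt{5}\right)}{38}$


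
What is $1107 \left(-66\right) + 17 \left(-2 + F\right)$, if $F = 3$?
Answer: $-73045$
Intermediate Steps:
$1107 \left(-66\right) + 17 \left(-2 + F\right) = 1107 \left(-66\right) + 17 \left(-2 + 3\right) = -73062 + 17 \cdot 1 = -73062 + 17 = -73045$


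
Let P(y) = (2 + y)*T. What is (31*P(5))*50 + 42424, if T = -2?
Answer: 20724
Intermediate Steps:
P(y) = -4 - 2*y (P(y) = (2 + y)*(-2) = -4 - 2*y)
(31*P(5))*50 + 42424 = (31*(-4 - 2*5))*50 + 42424 = (31*(-4 - 10))*50 + 42424 = (31*(-14))*50 + 42424 = -434*50 + 42424 = -21700 + 42424 = 20724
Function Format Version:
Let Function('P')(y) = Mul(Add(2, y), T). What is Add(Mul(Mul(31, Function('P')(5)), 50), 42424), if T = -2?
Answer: 20724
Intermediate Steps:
Function('P')(y) = Add(-4, Mul(-2, y)) (Function('P')(y) = Mul(Add(2, y), -2) = Add(-4, Mul(-2, y)))
Add(Mul(Mul(31, Function('P')(5)), 50), 42424) = Add(Mul(Mul(31, Add(-4, Mul(-2, 5))), 50), 42424) = Add(Mul(Mul(31, Add(-4, -10)), 50), 42424) = Add(Mul(Mul(31, -14), 50), 42424) = Add(Mul(-434, 50), 42424) = Add(-21700, 42424) = 20724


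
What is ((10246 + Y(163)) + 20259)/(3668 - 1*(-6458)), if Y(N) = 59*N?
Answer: 20061/5063 ≈ 3.9623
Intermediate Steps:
((10246 + Y(163)) + 20259)/(3668 - 1*(-6458)) = ((10246 + 59*163) + 20259)/(3668 - 1*(-6458)) = ((10246 + 9617) + 20259)/(3668 + 6458) = (19863 + 20259)/10126 = 40122*(1/10126) = 20061/5063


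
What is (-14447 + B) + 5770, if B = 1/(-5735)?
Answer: -49762596/5735 ≈ -8677.0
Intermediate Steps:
B = -1/5735 ≈ -0.00017437
(-14447 + B) + 5770 = (-14447 - 1/5735) + 5770 = -82853546/5735 + 5770 = -49762596/5735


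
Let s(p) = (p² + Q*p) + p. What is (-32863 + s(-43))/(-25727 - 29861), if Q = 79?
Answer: 17227/27794 ≈ 0.61981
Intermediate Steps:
s(p) = p² + 80*p (s(p) = (p² + 79*p) + p = p² + 80*p)
(-32863 + s(-43))/(-25727 - 29861) = (-32863 - 43*(80 - 43))/(-25727 - 29861) = (-32863 - 43*37)/(-55588) = (-32863 - 1591)*(-1/55588) = -34454*(-1/55588) = 17227/27794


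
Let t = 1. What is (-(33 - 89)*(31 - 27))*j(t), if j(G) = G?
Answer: 224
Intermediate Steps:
(-(33 - 89)*(31 - 27))*j(t) = -(33 - 89)*(31 - 27)*1 = -(-56)*4*1 = -1*(-224)*1 = 224*1 = 224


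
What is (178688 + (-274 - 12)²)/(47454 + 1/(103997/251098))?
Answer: 6772388637/1233831184 ≈ 5.4889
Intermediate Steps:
(178688 + (-274 - 12)²)/(47454 + 1/(103997/251098)) = (178688 + (-286)²)/(47454 + 1/(103997*(1/251098))) = (178688 + 81796)/(47454 + 1/(103997/251098)) = 260484/(47454 + 251098/103997) = 260484/(4935324736/103997) = 260484*(103997/4935324736) = 6772388637/1233831184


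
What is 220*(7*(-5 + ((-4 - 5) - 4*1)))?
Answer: -27720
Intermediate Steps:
220*(7*(-5 + ((-4 - 5) - 4*1))) = 220*(7*(-5 + (-9 - 4))) = 220*(7*(-5 - 13)) = 220*(7*(-18)) = 220*(-126) = -27720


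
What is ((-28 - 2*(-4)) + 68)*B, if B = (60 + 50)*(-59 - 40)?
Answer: -522720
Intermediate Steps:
B = -10890 (B = 110*(-99) = -10890)
((-28 - 2*(-4)) + 68)*B = ((-28 - 2*(-4)) + 68)*(-10890) = ((-28 - (-8)) + 68)*(-10890) = ((-28 - 1*(-8)) + 68)*(-10890) = ((-28 + 8) + 68)*(-10890) = (-20 + 68)*(-10890) = 48*(-10890) = -522720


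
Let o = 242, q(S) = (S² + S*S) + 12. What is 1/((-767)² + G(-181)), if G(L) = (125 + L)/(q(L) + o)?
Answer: 8222/4836912151 ≈ 1.6998e-6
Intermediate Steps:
q(S) = 12 + 2*S² (q(S) = (S² + S²) + 12 = 2*S² + 12 = 12 + 2*S²)
G(L) = (125 + L)/(254 + 2*L²) (G(L) = (125 + L)/((12 + 2*L²) + 242) = (125 + L)/(254 + 2*L²))
1/((-767)² + G(-181)) = 1/((-767)² + (125 - 181)/(2*(127 + (-181)²))) = 1/(588289 + (½)*(-56)/(127 + 32761)) = 1/(588289 + (½)*(-56)/32888) = 1/(588289 + (½)*(1/32888)*(-56)) = 1/(588289 - 7/8222) = 1/(4836912151/8222) = 8222/4836912151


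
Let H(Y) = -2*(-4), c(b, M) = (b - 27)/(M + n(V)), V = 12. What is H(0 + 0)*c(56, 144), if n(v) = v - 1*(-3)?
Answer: 232/159 ≈ 1.4591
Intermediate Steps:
n(v) = 3 + v (n(v) = v + 3 = 3 + v)
c(b, M) = (-27 + b)/(15 + M) (c(b, M) = (b - 27)/(M + (3 + 12)) = (-27 + b)/(M + 15) = (-27 + b)/(15 + M))
H(Y) = 8
H(0 + 0)*c(56, 144) = 8*((-27 + 56)/(15 + 144)) = 8*(29/159) = 232/159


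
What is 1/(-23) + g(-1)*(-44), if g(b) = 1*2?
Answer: -2025/23 ≈ -88.043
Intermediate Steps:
g(b) = 2
1/(-23) + g(-1)*(-44) = 1/(-23) + 2*(-44) = -1/23 - 88 = -2025/23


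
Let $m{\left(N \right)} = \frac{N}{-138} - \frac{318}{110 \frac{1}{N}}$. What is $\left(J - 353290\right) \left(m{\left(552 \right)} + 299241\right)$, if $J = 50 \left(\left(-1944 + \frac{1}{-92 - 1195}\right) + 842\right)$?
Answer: $- \frac{1720835853452132}{14157} \approx -1.2155 \cdot 10^{11}$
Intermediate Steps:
$m{\left(N \right)} = - \frac{21997 N}{7590}$ ($m{\left(N \right)} = N \left(- \frac{1}{138}\right) - 318 \frac{N}{110} = - \frac{N}{138} - \frac{159 N}{55} = - \frac{21997 N}{7590}$)
$J = - \frac{70913750}{1287}$ ($J = 50 \left(\left(-1944 + \frac{1}{-1287}\right) + 842\right) = 50 \left(\left(-1944 - \frac{1}{1287}\right) + 842\right) = 50 \left(- \frac{2501929}{1287} + 842\right) = 50 \left(- \frac{1418275}{1287}\right) = - \frac{70913750}{1287} \approx -55100.0$)
$\left(J - 353290\right) \left(m{\left(552 \right)} + 299241\right) = \left(- \frac{70913750}{1287} - 353290\right) \left(\left(- \frac{21997}{7590}\right) 552 + 299241\right) = - \frac{525597980 \left(- \frac{87988}{55} + 299241\right)}{1287} = \left(- \frac{525597980}{1287}\right) \frac{16370267}{55} = - \frac{1720835853452132}{14157}$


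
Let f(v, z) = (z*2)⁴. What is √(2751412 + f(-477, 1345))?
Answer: 2*√13090286490353 ≈ 7.2361e+6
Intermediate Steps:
f(v, z) = 16*z⁴ (f(v, z) = (2*z)⁴ = 16*z⁴)
√(2751412 + f(-477, 1345)) = √(2751412 + 16*1345⁴) = √(2751412 + 16*3272571450625) = √(2751412 + 52361143210000) = √52361145961412 = 2*√13090286490353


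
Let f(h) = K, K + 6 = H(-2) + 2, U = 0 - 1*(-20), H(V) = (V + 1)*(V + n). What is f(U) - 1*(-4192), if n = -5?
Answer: 4195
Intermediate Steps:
H(V) = (1 + V)*(-5 + V) (H(V) = (V + 1)*(V - 5) = (1 + V)*(-5 + V))
U = 20 (U = 0 + 20 = 20)
K = 3 (K = -6 + ((-5 + (-2)**2 - 4*(-2)) + 2) = -6 + ((-5 + 4 + 8) + 2) = -6 + (7 + 2) = -6 + 9 = 3)
f(h) = 3
f(U) - 1*(-4192) = 3 - 1*(-4192) = 3 + 4192 = 4195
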